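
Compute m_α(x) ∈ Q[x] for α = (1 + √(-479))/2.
m_α(x) = x^2 - x + 120

From 2α - 1 = √(-479), squaring gives (2α - 1)^2 = -479, i.e. 4α^2 - 4α + 1 = -479, so α^2 - α + (1 + 479)/4 = 0. Since -479 ≡ 1 (mod 4), (1 + 479)/4 = 120 ∈ Z. The polynomial x^2 - x + 120 has discriminant 1 - 4·(120) = -479, which is not a perfect square in Q (d = -479 is squarefree and ≠ 1), so x^2 - x + 120 is irreducible over Q. It is the minimal polynomial of α.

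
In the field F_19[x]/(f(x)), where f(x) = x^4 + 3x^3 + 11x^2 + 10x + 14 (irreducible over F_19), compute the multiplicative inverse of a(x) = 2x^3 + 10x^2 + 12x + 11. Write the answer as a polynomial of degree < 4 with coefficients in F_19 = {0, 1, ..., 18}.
a(x)^(-1) ≡ 4x^3 + 2x^2 + 12x + 10 (mod f(x))

Since f is irreducible over F_19, F_19[x]/(f) is a field and a(x) ≠ 0 has an inverse. Apply the extended Euclidean algorithm to f(x) and a(x) in F_19[x]: f(x) = (10x + 18)·a(x) + (15x^2 + 7x + 6);  a(x) = (9x + 18)·(15x^2 + 7x + 6) + (3x + 17);  (15x^2 + 7x + 6) = (5x + 12)·(3x + 17) + (11). The last nonzero remainder is the constant 11 = gcd(f, a) in F_19. Back-substituting through the division chain expresses 11 = s(x)·a(x) + t(x)·f(x) with s(x) ≡ 6x^3 + 3x^2 + 18x + 15 (mod f), so (6x^3 + 3x^2 + 18x + 15)·a(x) ≡ 11 (mod f). Multiplying by 11^(-1) ≡ 7 in F_19 gives a(x)^(-1) ≡ 7·(6x^3 + 3x^2 + 18x + 15) ≡ 4x^3 + 2x^2 + 12x + 10 (mod f). Check: (2x^3 + 10x^2 + 12x + 11)·(4x^3 + 2x^2 + 12x + 10) = 8x^6 + 6x^5 + 16x^4 + 18x^3 + 5x + 15 ≡ 1 (mod x^4 + 3x^3 + 11x^2 + 10x + 14).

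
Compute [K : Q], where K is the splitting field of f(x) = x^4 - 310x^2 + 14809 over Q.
[K : Q] = 4

Solving the quadratic in x^2: x^2 = (310 ± √(310^2 - 4·14809))/2 = (310 ± √36864)/2 = (310 ± 192)/2, giving x^2 = 251 or x^2 = 59. So f(x) = (x^2 - 251)(x^2 - 59) and the roots of f are ±√251, ±√59. Hence the splitting field is K = Q(√251, √59). Since 251 and 59 are distinct squarefree integers > 1, their product 14809 is not a perfect square, so √59 ∉ Q(√251). By the tower law [K:Q] = [Q(√251,√59):Q(√251)] · [Q(√251):Q] = 2 · 2 = 4.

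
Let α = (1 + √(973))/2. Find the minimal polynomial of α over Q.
m_α(x) = x^2 - x - 243

From 2α - 1 = √(973), squaring gives (2α - 1)^2 = 973, i.e. 4α^2 - 4α + 1 = 973, so α^2 - α + (1 - 973)/4 = 0. Since 973 ≡ 1 (mod 4), (1 - 973)/4 = -243 ∈ Z. The polynomial x^2 - x - 243 has discriminant 1 - 4·(-243) = 973, which is not a perfect square in Q (d = 973 is squarefree and ≠ 1), so x^2 - x - 243 is irreducible over Q. It is the minimal polynomial of α.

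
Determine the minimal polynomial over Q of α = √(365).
m_α(x) = x^2 - 365

α satisfies α^2 - 365 = 0, so x^2 - 365 annihilates α. Since d = 365 is squarefree and ≠ 1, it is not a perfect square in Q, so x^2 - 365 has no rational root and is therefore irreducible over Q (a degree-2 polynomial over a field is irreducible iff it has no root). Hence m_α(x) = x^2 - 365.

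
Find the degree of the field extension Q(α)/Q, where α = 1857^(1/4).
[Q(α):Q] = 4

α is a root of x^4 - 1857. By Eisenstein's criterion at the prime p = 3 (which divides the constant term 1857 but p^2 = 9 does not, since 1857 is squarefree), x^4 - 1857 is irreducible over Q. Hence [Q(α):Q] = 4.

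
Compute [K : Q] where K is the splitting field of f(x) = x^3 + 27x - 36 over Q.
[K : Q] = 6

By the rational root test, any rational root of the monic integer polynomial f(x) = x^3 + 27x - 36 must be an integer dividing the constant term -36, i.e. one of ±{1, 2, 3, 4, 6, 9, 12, 18, 36}. Evaluating: f(1) = -8, f(-1) = -64, f(2) = 26, f(-2) = -98, f(3) = 72, f(-3) = -144, f(4) = 136, f(-4) = -208, f(6) = 342, f(-6) = -414, f(9) = 936, f(-9) = -1008, f(12) = 2016, f(-12) = -2088, f(18) = 6282, f(-18) = -6354, f(36) = 47592, f(-36) = -47664; none is 0, so f has no rational root and is therefore irreducible over Q (a cubic with no linear factor over a field is irreducible). For an irreducible cubic, the Galois group is A_3 or S_3 according as the discriminant disc(f) = -4a^3 - 27b^2 = -4·(27)^3 - 27·(-36)^2 = -113724 is or is not a square in Q. Here disc(f) = -113724 is not a perfect square in Q, so the Galois group of f over Q is not contained in A_3 and must be all of S_3. The splitting field has degree |S_3| = 6 over Q, so [K : Q] = 6.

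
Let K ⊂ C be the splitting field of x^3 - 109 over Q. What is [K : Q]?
[K : Q] = 6

The roots of x^3 - 109 are ∛109, ω∛109, ω^2∛109 where ω = e^(2πi/3) is a primitive cube root of unity, so K = Q(∛109, ω). Now [Q(∛109):Q] = 3 (since 109 is not a perfect cube, x^3 - 109 is irreducible) and [Q(ω):Q] = 2. Both 2 and 3 divide [K:Q], and [K:Q] ≤ 3·2 = 6, so [K:Q] = 6. (Equivalently: Q(∛109) ⊂ R but ω ∉ R, so [K : Q(∛109)] = 2.)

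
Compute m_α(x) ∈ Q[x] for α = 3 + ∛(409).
m_α(x) = x^3 - 9x^2 + 27x - 436

Set β = α - 3 = ∛(409), so β^3 = 409. Then (α - 3)^3 - 409 = 0, i.e. α is a root of g(x) = (x - 3)^3 - 409 = x^3 - 9x^2 + 27x - 436. Since g(x) = h(x - 3) where h(x) = x^3 - 409, and h is irreducible over Q (because 409 is not a perfect cube, so h has no rational root, and a monic cubic with no rational root is irreducible), g is also irreducible (irreducibility is preserved under the substitution x → x - 3). Hence m_α(x) = x^3 - 9x^2 + 27x - 436.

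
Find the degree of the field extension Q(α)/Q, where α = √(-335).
[Q(α):Q] = 2

[Q(α):Q] equals the degree of the minimal polynomial of α. Here α^2 = -335 and x^2 + 335 is irreducible (d = -335 is squarefree, ≠ 1, hence not a square), so deg(m_α) = 2. Thus [Q(α):Q] = 2.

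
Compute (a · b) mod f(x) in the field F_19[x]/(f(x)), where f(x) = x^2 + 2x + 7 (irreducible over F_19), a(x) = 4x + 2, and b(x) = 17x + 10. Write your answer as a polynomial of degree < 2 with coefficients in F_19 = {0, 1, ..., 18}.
a · b ≡ 14x (mod f(x))

Multiply in F_19[x]: a(x)·b(x) = (4x + 2)·(17x + 10) = 11x^2 + 17x + 1. This has degree ≥ 2, so divide by f(x) over F_19: 11x^2 + 17x + 1 = (11)·(x^2 + 2x + 7) + (14x). Hence a·b ≡ 14x (mod f). (F_19[x]/(f) is a field with 19^2 = 361 elements since f is irreducible of degree 2.)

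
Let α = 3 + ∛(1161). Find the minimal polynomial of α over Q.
m_α(x) = x^3 - 9x^2 + 27x - 1188

Set β = α - 3 = ∛(1161), so β^3 = 1161. Then (α - 3)^3 - 1161 = 0, i.e. α is a root of g(x) = (x - 3)^3 - 1161 = x^3 - 9x^2 + 27x - 1188. Since g(x) = h(x - 3) where h(x) = x^3 - 1161, and h is irreducible over Q (because 1161 is not a perfect cube, so h has no rational root, and a monic cubic with no rational root is irreducible), g is also irreducible (irreducibility is preserved under the substitution x → x - 3). Hence m_α(x) = x^3 - 9x^2 + 27x - 1188.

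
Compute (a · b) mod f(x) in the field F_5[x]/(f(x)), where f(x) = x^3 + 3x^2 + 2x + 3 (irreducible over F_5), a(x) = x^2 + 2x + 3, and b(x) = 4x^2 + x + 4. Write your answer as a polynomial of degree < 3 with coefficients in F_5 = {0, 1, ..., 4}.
a · b ≡ 4x^2 + 1 (mod f(x))

Multiply in F_5[x]: a(x)·b(x) = (x^2 + 2x + 3)·(4x^2 + x + 4) = 4x^4 + 4x^3 + 3x^2 + x + 2. This has degree ≥ 3, so divide by f(x) over F_5: 4x^4 + 4x^3 + 3x^2 + x + 2 = (4x + 2)·(x^3 + 3x^2 + 2x + 3) + (4x^2 + 1). Hence a·b ≡ 4x^2 + 1 (mod f). (F_5[x]/(f) is a field with 5^3 = 125 elements since f is irreducible of degree 3.)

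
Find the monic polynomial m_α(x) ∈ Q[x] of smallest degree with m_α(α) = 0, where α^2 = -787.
m_α(x) = x^2 + 787

α satisfies α^2 + 787 = 0, so x^2 + 787 annihilates α. Since d = -787 is squarefree and ≠ 1, it is not a perfect square in Q, so x^2 + 787 has no rational root and is therefore irreducible over Q (a degree-2 polynomial over a field is irreducible iff it has no root). Hence m_α(x) = x^2 + 787.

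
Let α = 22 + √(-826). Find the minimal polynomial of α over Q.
m_α(x) = x^2 - 44x + 1310

From α - 22 = √(-826), squaring gives (α - 22)^2 = -826, i.e. α^2 - 44α + 484 = -826, so α^2 - 44α + 1310 = 0. The discriminant of x^2 - 44x + 1310 is (-44)^2 - 4·(1310) = 1936 - 5240 = -3304, and 4·(-826) is not a perfect square in Q since -826 is squarefree and ≠ 1. Hence x^2 - 44x + 1310 is irreducible over Q and is the minimal polynomial of α.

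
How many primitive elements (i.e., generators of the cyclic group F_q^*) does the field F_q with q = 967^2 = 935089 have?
There are φ(935088) = 232320 primitive elements

F_q^* is cyclic of order q - 1 = 935088. A cyclic group of order m has exactly φ(m) generators. Here m = 935088 = 2^4 · 3 · 7 · 11^2 · 23, so the number of primitive elements is φ(935088) = 232320.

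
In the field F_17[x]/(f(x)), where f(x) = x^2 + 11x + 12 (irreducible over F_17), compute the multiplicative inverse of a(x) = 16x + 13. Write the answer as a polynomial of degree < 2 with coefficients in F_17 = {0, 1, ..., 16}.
a(x)^(-1) ≡ x + 7 (mod f(x))

Since f is irreducible over F_17, F_17[x]/(f) is a field and a(x) ≠ 0 has an inverse. Apply the extended Euclidean algorithm to f(x) and a(x) in F_17[x]: f(x) = (16x + 10)·a(x) + (1). The last nonzero remainder is the constant 1 = gcd(f, a) in F_17. Back-substituting through the division chain expresses 1 = s(x)·a(x) + t(x)·f(x) with s(x) ≡ x + 7 (mod f), so a(x)^(-1) ≡ s(x) = x + 7 (mod f). Check: (16x + 13)·(x + 7) = 16x^2 + 6x + 6 ≡ 1 (mod x^2 + 11x + 12).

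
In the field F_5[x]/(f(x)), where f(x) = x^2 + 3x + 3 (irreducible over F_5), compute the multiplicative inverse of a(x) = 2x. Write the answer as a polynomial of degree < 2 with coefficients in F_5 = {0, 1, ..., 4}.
a(x)^(-1) ≡ 4x + 2 (mod f(x))

Since f is irreducible over F_5, F_5[x]/(f) is a field and a(x) ≠ 0 has an inverse. Apply the extended Euclidean algorithm to f(x) and a(x) in F_5[x]: f(x) = (3x + 4)·a(x) + (3). The last nonzero remainder is the constant 3 = gcd(f, a) in F_5. Back-substituting through the division chain expresses 3 = s(x)·a(x) + t(x)·f(x) with s(x) ≡ 2x + 1 (mod f), so (2x + 1)·a(x) ≡ 3 (mod f). Multiplying by 3^(-1) ≡ 2 in F_5 gives a(x)^(-1) ≡ 2·(2x + 1) ≡ 4x + 2 (mod f). Check: (2x)·(4x + 2) = 3x^2 + 4x ≡ 1 (mod x^2 + 3x + 3).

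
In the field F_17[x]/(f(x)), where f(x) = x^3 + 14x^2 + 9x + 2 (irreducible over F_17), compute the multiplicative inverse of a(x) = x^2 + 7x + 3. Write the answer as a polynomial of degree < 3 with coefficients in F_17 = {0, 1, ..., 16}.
a(x)^(-1) ≡ 4x^2 + 6x + 14 (mod f(x))

Since f is irreducible over F_17, F_17[x]/(f) is a field and a(x) ≠ 0 has an inverse. Apply the extended Euclidean algorithm to f(x) and a(x) in F_17[x]: f(x) = (x + 7)·a(x) + (8x + 15);  a(x) = (15x + 11)·(8x + 15) + (8). The last nonzero remainder is the constant 8 = gcd(f, a) in F_17. Back-substituting through the division chain expresses 8 = s(x)·a(x) + t(x)·f(x) with s(x) ≡ 15x^2 + 14x + 10 (mod f), so (15x^2 + 14x + 10)·a(x) ≡ 8 (mod f). Multiplying by 8^(-1) ≡ 15 in F_17 gives a(x)^(-1) ≡ 15·(15x^2 + 14x + 10) ≡ 4x^2 + 6x + 14 (mod f). Check: (x^2 + 7x + 3)·(4x^2 + 6x + 14) = 4x^4 + 14x + 8 ≡ 1 (mod x^3 + 14x^2 + 9x + 2).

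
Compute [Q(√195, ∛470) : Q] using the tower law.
[Q(√195, ∛470) : Q] = 6

Let L = Q(√195, ∛470). Since Q(√195) ⊂ L and [Q(√195):Q] = 2, the tower law gives 2 | [L:Q]. Likewise Q(∛470) ⊂ L with [Q(∛470):Q] = 3 (because 470 is not a perfect cube), so 3 | [L:Q]. As gcd(2,3) = 1, [L:Q] is divisible by 6. Conversely L is generated over Q by √195 and ∛470, so [L:Q] ≤ 2·3 = 6. Therefore [Q(√195, ∛470) : Q] = 6.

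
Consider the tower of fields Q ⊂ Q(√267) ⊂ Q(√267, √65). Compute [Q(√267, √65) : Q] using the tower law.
[Q(√267, √65) : Q] = 4

[Q(√267):Q] = 2 (min poly x^2 - 267, irreducible since 267 is squarefree > 1). For the top step, suppose √65 ∈ Q(√267), say √65 = c + d√267 with c, d ∈ Q. Squaring: 65 = c^2 + 267d^2 + 2cd√267. Since √267 ∉ Q this forces 2cd = 0. If d = 0 then √65 = c ∈ Q, contradicting 65 squarefree > 1. If c = 0 then 65 = 267d^2, so 267·65 = (267d)^2 is a perfect square in Q — but 267·65 = 17355 is not a perfect square (since 267 and 65 are distinct squarefree integers). Contradiction. Hence √65 ∉ Q(√267), so x^2 - 65 stays irreducible over Q(√267) and [Q(√267, √65) : Q(√267)] = 2. By the tower law, [Q(√267, √65) : Q] = 2 · 2 = 4.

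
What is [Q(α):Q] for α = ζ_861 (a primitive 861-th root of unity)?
[Q(α):Q] = 480

The minimal polynomial of ζ_861 over Q is the 861-th cyclotomic polynomial Φ_861(x), which is irreducible over Q and has degree φ(861) = 480. Hence [Q(α):Q] = φ(861) = 480.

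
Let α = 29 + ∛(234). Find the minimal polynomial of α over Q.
m_α(x) = x^3 - 87x^2 + 2523x - 24623

Set β = α - 29 = ∛(234), so β^3 = 234. Then (α - 29)^3 - 234 = 0, i.e. α is a root of g(x) = (x - 29)^3 - 234 = x^3 - 87x^2 + 2523x - 24623. Since g(x) = h(x - 29) where h(x) = x^3 - 234, and h is irreducible over Q (because 234 is not a perfect cube, so h has no rational root, and a monic cubic with no rational root is irreducible), g is also irreducible (irreducibility is preserved under the substitution x → x - 29). Hence m_α(x) = x^3 - 87x^2 + 2523x - 24623.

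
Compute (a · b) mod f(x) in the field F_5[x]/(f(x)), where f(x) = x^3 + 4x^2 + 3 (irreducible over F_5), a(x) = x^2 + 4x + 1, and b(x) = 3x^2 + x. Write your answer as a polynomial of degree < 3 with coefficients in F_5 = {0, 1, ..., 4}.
a · b ≡ 3x^2 + 2x + 2 (mod f(x))

Multiply in F_5[x]: a(x)·b(x) = (x^2 + 4x + 1)·(3x^2 + x) = 3x^4 + 3x^3 + 2x^2 + x. This has degree ≥ 3, so divide by f(x) over F_5: 3x^4 + 3x^3 + 2x^2 + x = (3x + 1)·(x^3 + 4x^2 + 3) + (3x^2 + 2x + 2). Hence a·b ≡ 3x^2 + 2x + 2 (mod f). (F_5[x]/(f) is a field with 5^3 = 125 elements since f is irreducible of degree 3.)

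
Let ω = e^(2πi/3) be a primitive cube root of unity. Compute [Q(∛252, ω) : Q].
[Q(∛252, ω) : Q] = 6

[Q(∛252):Q] = 3 (min poly x^3 - 252, irreducible since 252 is not a perfect cube). [Q(ω):Q] = 2 (min poly x^2 + x + 1). Since Q(∛252) ⊂ R and ω ∉ R, we have ω ∉ Q(∛252), so x^2 + x + 1 remains irreducible over Q(∛252) and [Q(∛252, ω) : Q(∛252)] = 2. By the tower law, [Q(∛252, ω) : Q] = 3 · 2 = 6. (In fact Q(∛252, ω) is the splitting field of x^3 - 252 over Q.)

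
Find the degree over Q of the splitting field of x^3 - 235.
[K : Q] = 6

The roots of x^3 - 235 are ∛235, ω∛235, ω^2∛235 where ω = e^(2πi/3) is a primitive cube root of unity, so K = Q(∛235, ω). Now [Q(∛235):Q] = 3 (since 235 is not a perfect cube, x^3 - 235 is irreducible) and [Q(ω):Q] = 2. Both 2 and 3 divide [K:Q], and [K:Q] ≤ 3·2 = 6, so [K:Q] = 6. (Equivalently: Q(∛235) ⊂ R but ω ∉ R, so [K : Q(∛235)] = 2.)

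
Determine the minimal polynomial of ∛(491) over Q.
m_α(x) = x^3 - 491

α satisfies α^3 = 491, so x^3 - 491 annihilates α. By the rational root test, a rational root p/q (in lowest terms) of x^3 - 491 would satisfy p^3 = 491 q^3, forcing q = 1 and p^3 = 491; but 491 is not a perfect cube, contradiction. A monic cubic over Q with no rational root is irreducible (any nontrivial factorization would include a linear factor). Hence x^3 - 491 is the minimal polynomial of α, and in particular [Q(α):Q] = 3.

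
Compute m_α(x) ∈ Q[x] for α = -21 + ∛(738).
m_α(x) = x^3 + 63x^2 + 1323x + 8523

Set β = α + 21 = ∛(738), so β^3 = 738. Then (α + 21)^3 - 738 = 0, i.e. α is a root of g(x) = (x + 21)^3 - 738 = x^3 + 63x^2 + 1323x + 8523. Since g(x) = h(x + 21) where h(x) = x^3 - 738, and h is irreducible over Q (because 738 is not a perfect cube, so h has no rational root, and a monic cubic with no rational root is irreducible), g is also irreducible (irreducibility is preserved under the substitution x → x + 21). Hence m_α(x) = x^3 + 63x^2 + 1323x + 8523.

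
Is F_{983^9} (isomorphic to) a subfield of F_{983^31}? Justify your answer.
No: F_{983^9} is not a subfield of F_{983^31}

F_{p^m} embeds in F_{p^n} iff m | n. Here 9 ∤ 31 (since 31 = 3·9 + 4 with remainder 4 ≠ 0), so F_{983^9} is not a subfield of F_{983^31}. Equivalently: if it were, the tower law would give 9 = [F_{983^9}:F_983] dividing [F_{983^31}:F_983] = 31, contradiction.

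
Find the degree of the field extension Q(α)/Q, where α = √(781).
[Q(α):Q] = 2

[Q(α):Q] equals the degree of the minimal polynomial of α. Here α^2 = 781 and x^2 - 781 is irreducible (d = 781 is squarefree, ≠ 1, hence not a square), so deg(m_α) = 2. Thus [Q(α):Q] = 2.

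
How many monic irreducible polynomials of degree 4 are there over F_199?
There are 392049900 monic irreducible polynomials of degree 4 over F_199

Each element of F_{199^4} that lies in no proper subfield is a root of exactly one monic irreducible of degree 4 over F_199, and each such polynomial has 4 distinct roots in F_{199^4}. By Möbius inversion the count is N_199(4) = (1/4) Σ_{d|4} μ(4/d) · 199^d = (1/4)(μ(4)·199^1 + μ(2)·199^2 + μ(1)·199^4) = 1568199600/4 = 392049900.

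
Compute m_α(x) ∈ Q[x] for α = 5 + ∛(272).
m_α(x) = x^3 - 15x^2 + 75x - 397

Set β = α - 5 = ∛(272), so β^3 = 272. Then (α - 5)^3 - 272 = 0, i.e. α is a root of g(x) = (x - 5)^3 - 272 = x^3 - 15x^2 + 75x - 397. Since g(x) = h(x - 5) where h(x) = x^3 - 272, and h is irreducible over Q (because 272 is not a perfect cube, so h has no rational root, and a monic cubic with no rational root is irreducible), g is also irreducible (irreducibility is preserved under the substitution x → x - 5). Hence m_α(x) = x^3 - 15x^2 + 75x - 397.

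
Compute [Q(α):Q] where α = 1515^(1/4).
[Q(α):Q] = 4

α is a root of x^4 - 1515. By Eisenstein's criterion at the prime p = 3 (which divides the constant term 1515 but p^2 = 9 does not, since 1515 is squarefree), x^4 - 1515 is irreducible over Q. Hence [Q(α):Q] = 4.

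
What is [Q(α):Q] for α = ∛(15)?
[Q(α):Q] = 3

The minimal polynomial of α is x^3 - 15, irreducible over Q since 15 is not a perfect cube (so x^3 - 15 has no rational root). Hence [Q(α):Q] = deg(m_α) = 3.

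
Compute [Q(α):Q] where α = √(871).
[Q(α):Q] = 2

[Q(α):Q] equals the degree of the minimal polynomial of α. Here α^2 = 871 and x^2 - 871 is irreducible (d = 871 is squarefree, ≠ 1, hence not a square), so deg(m_α) = 2. Thus [Q(α):Q] = 2.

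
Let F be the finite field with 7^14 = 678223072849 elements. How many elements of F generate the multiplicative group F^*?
There are φ(678223072848) = 216063877120 primitive elements

F_q^* is cyclic of order q - 1 = 678223072848. A cyclic group of order m has exactly φ(m) generators. Here m = 678223072848 = 2^4 · 3 · 29 · 113 · 911 · 4733, so the number of primitive elements is φ(678223072848) = 216063877120.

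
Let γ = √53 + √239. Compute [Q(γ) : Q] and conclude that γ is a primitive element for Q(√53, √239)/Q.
[Q(γ) : Q] = 4 (equivalently, Q(γ) = Q(√53, √239))

Obviously Q(γ) ⊆ Q(√53, √239), and [Q(√53, √239):Q] = 4 (since 53, 239 are distinct squarefree integers > 1 with 12667 not a perfect square). To show equality we compute the minimal polynomial of γ. From γ = √53 + √239: γ^2 = 53 + 2√(12667) + 239 = 292 + 2√(12667), so γ^2 - 292 = 2√(12667); squaring, (γ^2 - 292)^2 = 4·12667, i.e. γ^4 - 584γ^2 + 85264 - 50668 = 0, i.e. γ^4 - 584γ^2 + 34596 = 0. So γ is a root of x^4 - 584x^2 + 34596. This polynomial is irreducible over Q: it has no rational root (each ±√53 ± √239 is irrational), and any factorization into two quadratics over Q would force √(12667) ∈ Q (pairing opposite roots) or √53, √239 ∈ Q (other pairings), all impossible. Hence [Q(γ):Q] = 4 = [Q(√53, √239):Q], so Q(γ) = Q(√53, √239).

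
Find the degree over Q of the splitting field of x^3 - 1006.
[K : Q] = 6

The roots of x^3 - 1006 are ∛1006, ω∛1006, ω^2∛1006 where ω = e^(2πi/3) is a primitive cube root of unity, so K = Q(∛1006, ω). Now [Q(∛1006):Q] = 3 (since 1006 is not a perfect cube, x^3 - 1006 is irreducible) and [Q(ω):Q] = 2. Both 2 and 3 divide [K:Q], and [K:Q] ≤ 3·2 = 6, so [K:Q] = 6. (Equivalently: Q(∛1006) ⊂ R but ω ∉ R, so [K : Q(∛1006)] = 2.)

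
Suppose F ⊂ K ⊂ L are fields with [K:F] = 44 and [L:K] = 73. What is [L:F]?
[L:F] = 3212

The tower law says that for any tower of field extensions F ⊂ K ⊂ L with finite degrees, [L:F] = [L:K] · [K:F]. Here this gives [L:F] = 73 · 44 = 3212.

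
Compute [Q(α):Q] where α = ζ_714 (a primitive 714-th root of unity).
[Q(α):Q] = 192

The minimal polynomial of ζ_714 over Q is the 714-th cyclotomic polynomial Φ_714(x), which is irreducible over Q and has degree φ(714) = 192. Hence [Q(α):Q] = φ(714) = 192.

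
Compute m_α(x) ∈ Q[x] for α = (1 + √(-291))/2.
m_α(x) = x^2 - x + 73

From 2α - 1 = √(-291), squaring gives (2α - 1)^2 = -291, i.e. 4α^2 - 4α + 1 = -291, so α^2 - α + (1 + 291)/4 = 0. Since -291 ≡ 1 (mod 4), (1 + 291)/4 = 73 ∈ Z. The polynomial x^2 - x + 73 has discriminant 1 - 4·(73) = -291, which is not a perfect square in Q (d = -291 is squarefree and ≠ 1), so x^2 - x + 73 is irreducible over Q. It is the minimal polynomial of α.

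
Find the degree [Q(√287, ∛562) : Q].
[Q(√287, ∛562) : Q] = 6

Let L = Q(√287, ∛562). Since Q(√287) ⊂ L and [Q(√287):Q] = 2, the tower law gives 2 | [L:Q]. Likewise Q(∛562) ⊂ L with [Q(∛562):Q] = 3 (because 562 is not a perfect cube), so 3 | [L:Q]. As gcd(2,3) = 1, [L:Q] is divisible by 6. Conversely L is generated over Q by √287 and ∛562, so [L:Q] ≤ 2·3 = 6. Therefore [Q(√287, ∛562) : Q] = 6.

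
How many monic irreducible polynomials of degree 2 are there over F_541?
There are 146070 monic irreducible polynomials of degree 2 over F_541

Each element of F_{541^2} that lies in no proper subfield is a root of exactly one monic irreducible of degree 2 over F_541, and each such polynomial has 2 distinct roots in F_{541^2}. By Möbius inversion the count is N_541(2) = (1/2) Σ_{d|2} μ(2/d) · 541^d = (1/2)(μ(2)·541^1 + μ(1)·541^2) = 292140/2 = 146070.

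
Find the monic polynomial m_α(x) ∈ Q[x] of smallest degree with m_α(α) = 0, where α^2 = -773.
m_α(x) = x^2 + 773

α satisfies α^2 + 773 = 0, so x^2 + 773 annihilates α. Since d = -773 is squarefree and ≠ 1, it is not a perfect square in Q, so x^2 + 773 has no rational root and is therefore irreducible over Q (a degree-2 polynomial over a field is irreducible iff it has no root). Hence m_α(x) = x^2 + 773.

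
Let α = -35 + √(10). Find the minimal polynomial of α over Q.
m_α(x) = x^2 + 70x + 1215

From α + 35 = √(10), squaring gives (α + 35)^2 = 10, i.e. α^2 + 70α + 1225 = 10, so α^2 + 70α + 1215 = 0. The discriminant of x^2 + 70x + 1215 is (70)^2 - 4·(1215) = 4900 - 4860 = 40, and 4·(10) is not a perfect square in Q since 10 is squarefree and ≠ 1. Hence x^2 + 70x + 1215 is irreducible over Q and is the minimal polynomial of α.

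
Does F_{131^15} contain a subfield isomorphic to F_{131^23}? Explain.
No: F_{131^23} is not a subfield of F_{131^15}

F_{p^m} embeds in F_{p^n} iff m | n. Here 23 ∤ 15 (since 15 = 0·23 + 15 with remainder 15 ≠ 0), so F_{131^23} is not a subfield of F_{131^15}. Equivalently: if it were, the tower law would give 23 = [F_{131^23}:F_131] dividing [F_{131^15}:F_131] = 15, contradiction.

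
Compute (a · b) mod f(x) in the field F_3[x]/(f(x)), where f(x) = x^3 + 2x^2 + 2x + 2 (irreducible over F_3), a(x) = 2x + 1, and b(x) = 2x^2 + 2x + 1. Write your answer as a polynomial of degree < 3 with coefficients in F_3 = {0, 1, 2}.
a · b ≡ x^2 + 2x + 2 (mod f(x))

Multiply in F_3[x]: a(x)·b(x) = (2x + 1)·(2x^2 + 2x + 1) = x^3 + x + 1. This has degree ≥ 3, so divide by f(x) over F_3: x^3 + x + 1 = (1)·(x^3 + 2x^2 + 2x + 2) + (x^2 + 2x + 2). Hence a·b ≡ x^2 + 2x + 2 (mod f). (F_3[x]/(f) is a field with 3^3 = 27 elements since f is irreducible of degree 3.)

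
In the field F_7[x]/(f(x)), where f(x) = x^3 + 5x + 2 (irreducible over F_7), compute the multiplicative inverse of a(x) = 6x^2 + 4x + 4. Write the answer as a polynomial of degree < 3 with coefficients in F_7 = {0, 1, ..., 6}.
a(x)^(-1) ≡ 5x^2 + 2x + 4 (mod f(x))

Since f is irreducible over F_7, F_7[x]/(f) is a field and a(x) ≠ 0 has an inverse. Apply the extended Euclidean algorithm to f(x) and a(x) in F_7[x]: f(x) = (6x + 3)·a(x) + (4x + 4);  a(x) = (5x + 3)·(4x + 4) + (6). The last nonzero remainder is the constant 6 = gcd(f, a) in F_7. Back-substituting through the division chain expresses 6 = s(x)·a(x) + t(x)·f(x) with s(x) ≡ 2x^2 + 5x + 3 (mod f), so (2x^2 + 5x + 3)·a(x) ≡ 6 (mod f). Multiplying by 6^(-1) ≡ 6 in F_7 gives a(x)^(-1) ≡ 6·(2x^2 + 5x + 3) ≡ 5x^2 + 2x + 4 (mod f). Check: (6x^2 + 4x + 4)·(5x^2 + 2x + 4) = 2x^4 + 4x^3 + 3x^2 + 3x + 2 ≡ 1 (mod x^3 + 5x + 2).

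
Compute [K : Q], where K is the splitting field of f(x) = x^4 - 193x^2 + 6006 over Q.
[K : Q] = 4

Solving the quadratic in x^2: x^2 = (193 ± √(193^2 - 4·6006))/2 = (193 ± √13225)/2 = (193 ± 115)/2, giving x^2 = 154 or x^2 = 39. So f(x) = (x^2 - 154)(x^2 - 39) and the roots of f are ±√154, ±√39. Hence the splitting field is K = Q(√154, √39). Since 154 and 39 are distinct squarefree integers > 1, their product 6006 is not a perfect square, so √39 ∉ Q(√154). By the tower law [K:Q] = [Q(√154,√39):Q(√154)] · [Q(√154):Q] = 2 · 2 = 4.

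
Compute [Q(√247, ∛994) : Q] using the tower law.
[Q(√247, ∛994) : Q] = 6

Let L = Q(√247, ∛994). Since Q(√247) ⊂ L and [Q(√247):Q] = 2, the tower law gives 2 | [L:Q]. Likewise Q(∛994) ⊂ L with [Q(∛994):Q] = 3 (because 994 is not a perfect cube), so 3 | [L:Q]. As gcd(2,3) = 1, [L:Q] is divisible by 6. Conversely L is generated over Q by √247 and ∛994, so [L:Q] ≤ 2·3 = 6. Therefore [Q(√247, ∛994) : Q] = 6.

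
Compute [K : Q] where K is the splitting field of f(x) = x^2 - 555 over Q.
[K : Q] = 2

f(x) = x^2 - 555 factors as (x - √555)(x + √555). The splitting field is K = Q(√555). Since 555 is squarefree and > 1, it is not a perfect square, so x^2 - 555 is irreducible over Q and [Q(√555) : Q] = 2. Hence [K : Q] = 2.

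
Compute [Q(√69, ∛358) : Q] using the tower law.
[Q(√69, ∛358) : Q] = 6

Let L = Q(√69, ∛358). Since Q(√69) ⊂ L and [Q(√69):Q] = 2, the tower law gives 2 | [L:Q]. Likewise Q(∛358) ⊂ L with [Q(∛358):Q] = 3 (because 358 is not a perfect cube), so 3 | [L:Q]. As gcd(2,3) = 1, [L:Q] is divisible by 6. Conversely L is generated over Q by √69 and ∛358, so [L:Q] ≤ 2·3 = 6. Therefore [Q(√69, ∛358) : Q] = 6.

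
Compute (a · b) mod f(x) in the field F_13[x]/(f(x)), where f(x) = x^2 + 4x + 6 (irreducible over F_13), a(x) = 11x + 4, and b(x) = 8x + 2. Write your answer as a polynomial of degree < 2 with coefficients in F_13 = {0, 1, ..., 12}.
a · b ≡ x (mod f(x))

Multiply in F_13[x]: a(x)·b(x) = (11x + 4)·(8x + 2) = 10x^2 + 2x + 8. This has degree ≥ 2, so divide by f(x) over F_13: 10x^2 + 2x + 8 = (10)·(x^2 + 4x + 6) + (x). Hence a·b ≡ x (mod f). (F_13[x]/(f) is a field with 13^2 = 169 elements since f is irreducible of degree 2.)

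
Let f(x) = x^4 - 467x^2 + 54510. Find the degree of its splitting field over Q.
[K : Q] = 4

Solving the quadratic in x^2: x^2 = (467 ± √(467^2 - 4·54510))/2 = (467 ± √49)/2 = (467 ± 7)/2, giving x^2 = 237 or x^2 = 230. So f(x) = (x^2 - 237)(x^2 - 230) and the roots of f are ±√237, ±√230. Hence the splitting field is K = Q(√237, √230). Since 237 and 230 are distinct squarefree integers > 1, their product 54510 is not a perfect square, so √230 ∉ Q(√237). By the tower law [K:Q] = [Q(√237,√230):Q(√237)] · [Q(√237):Q] = 2 · 2 = 4.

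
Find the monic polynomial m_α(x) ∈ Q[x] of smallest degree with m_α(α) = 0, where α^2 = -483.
m_α(x) = x^2 + 483

α satisfies α^2 + 483 = 0, so x^2 + 483 annihilates α. Since d = -483 is squarefree and ≠ 1, it is not a perfect square in Q, so x^2 + 483 has no rational root and is therefore irreducible over Q (a degree-2 polynomial over a field is irreducible iff it has no root). Hence m_α(x) = x^2 + 483.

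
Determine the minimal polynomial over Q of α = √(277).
m_α(x) = x^2 - 277

α satisfies α^2 - 277 = 0, so x^2 - 277 annihilates α. Since d = 277 is squarefree and ≠ 1, it is not a perfect square in Q, so x^2 - 277 has no rational root and is therefore irreducible over Q (a degree-2 polynomial over a field is irreducible iff it has no root). Hence m_α(x) = x^2 - 277.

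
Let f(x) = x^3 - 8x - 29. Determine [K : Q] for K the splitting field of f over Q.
[K : Q] = 6

By the rational root test, any rational root of the monic integer polynomial f(x) = x^3 - 8x - 29 must be an integer dividing the constant term -29, i.e. one of ±{1, 29}. Evaluating: f(1) = -36, f(-1) = -22, f(29) = 24128, f(-29) = -24186; none is 0, so f has no rational root and is therefore irreducible over Q (a cubic with no linear factor over a field is irreducible). For an irreducible cubic, the Galois group is A_3 or S_3 according as the discriminant disc(f) = -4a^3 - 27b^2 = -4·(-8)^3 - 27·(-29)^2 = -20659 is or is not a square in Q. Here disc(f) = -20659 is not a perfect square in Q, so the Galois group of f over Q is not contained in A_3 and must be all of S_3. The splitting field has degree |S_3| = 6 over Q, so [K : Q] = 6.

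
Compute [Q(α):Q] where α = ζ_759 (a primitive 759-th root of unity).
[Q(α):Q] = 440

The minimal polynomial of ζ_759 over Q is the 759-th cyclotomic polynomial Φ_759(x), which is irreducible over Q and has degree φ(759) = 440. Hence [Q(α):Q] = φ(759) = 440.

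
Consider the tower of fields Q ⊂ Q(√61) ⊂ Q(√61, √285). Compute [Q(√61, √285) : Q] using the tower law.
[Q(√61, √285) : Q] = 4

[Q(√61):Q] = 2 (min poly x^2 - 61, irreducible since 61 is squarefree > 1). For the top step, suppose √285 ∈ Q(√61), say √285 = c + d√61 with c, d ∈ Q. Squaring: 285 = c^2 + 61d^2 + 2cd√61. Since √61 ∉ Q this forces 2cd = 0. If d = 0 then √285 = c ∈ Q, contradicting 285 squarefree > 1. If c = 0 then 285 = 61d^2, so 61·285 = (61d)^2 is a perfect square in Q — but 61·285 = 17385 is not a perfect square (since 61 and 285 are distinct squarefree integers). Contradiction. Hence √285 ∉ Q(√61), so x^2 - 285 stays irreducible over Q(√61) and [Q(√61, √285) : Q(√61)] = 2. By the tower law, [Q(√61, √285) : Q] = 2 · 2 = 4.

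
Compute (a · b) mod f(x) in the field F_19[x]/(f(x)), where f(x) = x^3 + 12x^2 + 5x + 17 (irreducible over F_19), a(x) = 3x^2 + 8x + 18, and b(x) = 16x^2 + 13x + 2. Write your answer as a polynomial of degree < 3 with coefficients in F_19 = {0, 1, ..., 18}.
a · b ≡ 12x^2 + 16x + 16 (mod f(x))

Multiply in F_19[x]: a(x)·b(x) = (3x^2 + 8x + 18)·(16x^2 + 13x + 2) = 10x^4 + 15x^3 + 18x^2 + 3x + 17. This has degree ≥ 3, so divide by f(x) over F_19: 10x^4 + 15x^3 + 18x^2 + 3x + 17 = (10x + 9)·(x^3 + 12x^2 + 5x + 17) + (12x^2 + 16x + 16). Hence a·b ≡ 12x^2 + 16x + 16 (mod f). (F_19[x]/(f) is a field with 19^3 = 6859 elements since f is irreducible of degree 3.)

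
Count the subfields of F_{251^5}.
F_{251^5} has 2 subfields

The subfields of F_{p^n} are exactly the fields F_{p^d} for d | n (each is the fixed field of the unique index-d subgroup of Gal(F_{p^n}/F_p) ≅ Z/nZ). The divisors of n = 5 are {1, 5}, giving 2 subfields: F_{251^1}, F_{251^5}.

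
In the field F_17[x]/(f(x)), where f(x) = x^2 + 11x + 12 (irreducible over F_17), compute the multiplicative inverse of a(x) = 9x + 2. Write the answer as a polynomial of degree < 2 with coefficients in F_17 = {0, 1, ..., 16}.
a(x)^(-1) ≡ 15x + 3 (mod f(x))

Since f is irreducible over F_17, F_17[x]/(f) is a field and a(x) ≠ 0 has an inverse. Apply the extended Euclidean algorithm to f(x) and a(x) in F_17[x]: f(x) = (2x + 14)·a(x) + (1). The last nonzero remainder is the constant 1 = gcd(f, a) in F_17. Back-substituting through the division chain expresses 1 = s(x)·a(x) + t(x)·f(x) with s(x) ≡ 15x + 3 (mod f), so a(x)^(-1) ≡ s(x) = 15x + 3 (mod f). Check: (9x + 2)·(15x + 3) = 16x^2 + 6x + 6 ≡ 1 (mod x^2 + 11x + 12).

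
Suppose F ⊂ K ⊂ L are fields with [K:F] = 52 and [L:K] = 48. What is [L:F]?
[L:F] = 2496

The tower law says that for any tower of field extensions F ⊂ K ⊂ L with finite degrees, [L:F] = [L:K] · [K:F]. Here this gives [L:F] = 48 · 52 = 2496.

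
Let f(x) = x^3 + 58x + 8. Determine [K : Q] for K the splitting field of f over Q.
[K : Q] = 6

By the rational root test, any rational root of the monic integer polynomial f(x) = x^3 + 58x + 8 must be an integer dividing the constant term 8, i.e. one of ±{1, 2, 4, 8}. Evaluating: f(1) = 67, f(-1) = -51, f(2) = 132, f(-2) = -116, f(4) = 304, f(-4) = -288, f(8) = 984, f(-8) = -968; none is 0, so f has no rational root and is therefore irreducible over Q (a cubic with no linear factor over a field is irreducible). For an irreducible cubic, the Galois group is A_3 or S_3 according as the discriminant disc(f) = -4a^3 - 27b^2 = -4·(58)^3 - 27·(8)^2 = -782176 is or is not a square in Q. Here disc(f) = -782176 is not a perfect square in Q, so the Galois group of f over Q is not contained in A_3 and must be all of S_3. The splitting field has degree |S_3| = 6 over Q, so [K : Q] = 6.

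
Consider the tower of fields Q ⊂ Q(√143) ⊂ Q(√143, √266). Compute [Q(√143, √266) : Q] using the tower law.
[Q(√143, √266) : Q] = 4

[Q(√143):Q] = 2 (min poly x^2 - 143, irreducible since 143 is squarefree > 1). For the top step, suppose √266 ∈ Q(√143), say √266 = c + d√143 with c, d ∈ Q. Squaring: 266 = c^2 + 143d^2 + 2cd√143. Since √143 ∉ Q this forces 2cd = 0. If d = 0 then √266 = c ∈ Q, contradicting 266 squarefree > 1. If c = 0 then 266 = 143d^2, so 143·266 = (143d)^2 is a perfect square in Q — but 143·266 = 38038 is not a perfect square (since 143 and 266 are distinct squarefree integers). Contradiction. Hence √266 ∉ Q(√143), so x^2 - 266 stays irreducible over Q(√143) and [Q(√143, √266) : Q(√143)] = 2. By the tower law, [Q(√143, √266) : Q] = 2 · 2 = 4.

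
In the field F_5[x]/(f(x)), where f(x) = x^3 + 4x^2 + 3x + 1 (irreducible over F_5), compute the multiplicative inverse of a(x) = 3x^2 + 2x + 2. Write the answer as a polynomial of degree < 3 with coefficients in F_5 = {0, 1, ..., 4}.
a(x)^(-1) ≡ 2x^2 + 3 (mod f(x))

Since f is irreducible over F_5, F_5[x]/(f) is a field and a(x) ≠ 0 has an inverse. Apply the extended Euclidean algorithm to f(x) and a(x) in F_5[x]: f(x) = (2x)·a(x) + (4x + 1);  a(x) = (2x)·(4x + 1) + (2). The last nonzero remainder is the constant 2 = gcd(f, a) in F_5. Back-substituting through the division chain expresses 2 = s(x)·a(x) + t(x)·f(x) with s(x) ≡ 4x^2 + 1 (mod f), so (4x^2 + 1)·a(x) ≡ 2 (mod f). Multiplying by 2^(-1) ≡ 3 in F_5 gives a(x)^(-1) ≡ 3·(4x^2 + 1) ≡ 2x^2 + 3 (mod f). Check: (3x^2 + 2x + 2)·(2x^2 + 3) = x^4 + 4x^3 + 3x^2 + x + 1 ≡ 1 (mod x^3 + 4x^2 + 3x + 1).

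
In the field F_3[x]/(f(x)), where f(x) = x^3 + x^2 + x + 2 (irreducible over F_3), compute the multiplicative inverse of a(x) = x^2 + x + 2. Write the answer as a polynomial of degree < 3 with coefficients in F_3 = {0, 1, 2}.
a(x)^(-1) ≡ x^2 + 2 (mod f(x))

Since f is irreducible over F_3, F_3[x]/(f) is a field and a(x) ≠ 0 has an inverse. Apply the extended Euclidean algorithm to f(x) and a(x) in F_3[x]: f(x) = (x)·a(x) + (2x + 2);  a(x) = (2x)·(2x + 2) + (2). The last nonzero remainder is the constant 2 = gcd(f, a) in F_3. Back-substituting through the division chain expresses 2 = s(x)·a(x) + t(x)·f(x) with s(x) ≡ 2x^2 + 1 (mod f), so (2x^2 + 1)·a(x) ≡ 2 (mod f). Multiplying by 2^(-1) ≡ 2 in F_3 gives a(x)^(-1) ≡ 2·(2x^2 + 1) ≡ x^2 + 2 (mod f). Check: (x^2 + x + 2)·(x^2 + 2) = x^4 + x^3 + x^2 + 2x + 1 ≡ 1 (mod x^3 + x^2 + x + 2).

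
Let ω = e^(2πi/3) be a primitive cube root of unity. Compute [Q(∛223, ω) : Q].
[Q(∛223, ω) : Q] = 6

[Q(∛223):Q] = 3 (min poly x^3 - 223, irreducible since 223 is not a perfect cube). [Q(ω):Q] = 2 (min poly x^2 + x + 1). Since Q(∛223) ⊂ R and ω ∉ R, we have ω ∉ Q(∛223), so x^2 + x + 1 remains irreducible over Q(∛223) and [Q(∛223, ω) : Q(∛223)] = 2. By the tower law, [Q(∛223, ω) : Q] = 3 · 2 = 6. (In fact Q(∛223, ω) is the splitting field of x^3 - 223 over Q.)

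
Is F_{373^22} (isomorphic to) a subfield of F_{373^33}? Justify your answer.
No: F_{373^22} is not a subfield of F_{373^33}

F_{p^m} embeds in F_{p^n} iff m | n. Here 22 ∤ 33 (since 33 = 1·22 + 11 with remainder 11 ≠ 0), so F_{373^22} is not a subfield of F_{373^33}. Equivalently: if it were, the tower law would give 22 = [F_{373^22}:F_373] dividing [F_{373^33}:F_373] = 33, contradiction.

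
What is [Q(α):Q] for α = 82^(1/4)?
[Q(α):Q] = 4

α is a root of x^4 - 82. By Eisenstein's criterion at the prime p = 2 (which divides the constant term 82 but p^2 = 4 does not, since 82 is squarefree), x^4 - 82 is irreducible over Q. Hence [Q(α):Q] = 4.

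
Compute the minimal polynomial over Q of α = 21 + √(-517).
m_α(x) = x^2 - 42x + 958

From α - 21 = √(-517), squaring gives (α - 21)^2 = -517, i.e. α^2 - 42α + 441 = -517, so α^2 - 42α + 958 = 0. The discriminant of x^2 - 42x + 958 is (-42)^2 - 4·(958) = 1764 - 3832 = -2068, and 4·(-517) is not a perfect square in Q since -517 is squarefree and ≠ 1. Hence x^2 - 42x + 958 is irreducible over Q and is the minimal polynomial of α.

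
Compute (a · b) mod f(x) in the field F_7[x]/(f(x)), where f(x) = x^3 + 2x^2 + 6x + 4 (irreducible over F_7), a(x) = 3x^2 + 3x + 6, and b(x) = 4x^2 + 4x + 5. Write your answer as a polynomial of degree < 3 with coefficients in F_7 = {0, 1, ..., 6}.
a · b ≡ 5x + 2 (mod f(x))

Multiply in F_7[x]: a(x)·b(x) = (3x^2 + 3x + 6)·(4x^2 + 4x + 5) = 5x^4 + 3x^3 + 2x^2 + 4x + 2. This has degree ≥ 3, so divide by f(x) over F_7: 5x^4 + 3x^3 + 2x^2 + 4x + 2 = (5x)·(x^3 + 2x^2 + 6x + 4) + (5x + 2). Hence a·b ≡ 5x + 2 (mod f). (F_7[x]/(f) is a field with 7^3 = 343 elements since f is irreducible of degree 3.)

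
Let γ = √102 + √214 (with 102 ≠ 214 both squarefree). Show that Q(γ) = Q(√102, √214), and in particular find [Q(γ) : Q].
[Q(γ) : Q] = 4 (equivalently, Q(γ) = Q(√102, √214))

Obviously Q(γ) ⊆ Q(√102, √214), and [Q(√102, √214):Q] = 4 (since 102, 214 are distinct squarefree integers > 1 with 21828 not a perfect square). To show equality we compute the minimal polynomial of γ. From γ = √102 + √214: γ^2 = 102 + 2√(21828) + 214 = 316 + 2√(21828), so γ^2 - 316 = 2√(21828); squaring, (γ^2 - 316)^2 = 4·21828, i.e. γ^4 - 632γ^2 + 99856 - 87312 = 0, i.e. γ^4 - 632γ^2 + 12544 = 0. So γ is a root of x^4 - 632x^2 + 12544. This polynomial is irreducible over Q: it has no rational root (each ±√102 ± √214 is irrational), and any factorization into two quadratics over Q would force √(21828) ∈ Q (pairing opposite roots) or √102, √214 ∈ Q (other pairings), all impossible. Hence [Q(γ):Q] = 4 = [Q(√102, √214):Q], so Q(γ) = Q(√102, √214).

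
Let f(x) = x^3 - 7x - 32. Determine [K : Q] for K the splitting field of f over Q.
[K : Q] = 6

By the rational root test, any rational root of the monic integer polynomial f(x) = x^3 - 7x - 32 must be an integer dividing the constant term -32, i.e. one of ±{1, 2, 4, 8, 16, 32}. Evaluating: f(1) = -38, f(-1) = -26, f(2) = -38, f(-2) = -26, f(4) = 4, f(-4) = -68, f(8) = 424, f(-8) = -488, f(16) = 3952, f(-16) = -4016, f(32) = 32512, f(-32) = -32576; none is 0, so f has no rational root and is therefore irreducible over Q (a cubic with no linear factor over a field is irreducible). For an irreducible cubic, the Galois group is A_3 or S_3 according as the discriminant disc(f) = -4a^3 - 27b^2 = -4·(-7)^3 - 27·(-32)^2 = -26276 is or is not a square in Q. Here disc(f) = -26276 is not a perfect square in Q, so the Galois group of f over Q is not contained in A_3 and must be all of S_3. The splitting field has degree |S_3| = 6 over Q, so [K : Q] = 6.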